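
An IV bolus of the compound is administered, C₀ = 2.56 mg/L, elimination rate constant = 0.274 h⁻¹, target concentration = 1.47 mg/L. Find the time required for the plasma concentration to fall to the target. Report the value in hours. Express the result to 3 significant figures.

2.02 h

t = ln(C₀ / C) / k = ln(2.560 / 1.47) / 0.2740
  = ln(1.741) / 0.2740 = 0.5545 / 0.2740 = 2.024 h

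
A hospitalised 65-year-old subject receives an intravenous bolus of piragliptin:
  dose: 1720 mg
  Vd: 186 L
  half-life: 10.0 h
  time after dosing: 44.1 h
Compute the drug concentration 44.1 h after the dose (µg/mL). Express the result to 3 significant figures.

0.435 µg/mL

C₀ = Dose / Vd = 1720 / 186 = 9.247 mg/L
k = ln2 / t½ = 0.693147 / 10.0 = 0.06931 h⁻¹
C = C₀ · e^(−k·t) = 9.247 × e^(−0.06931 × 44.1)
  = 9.247 × 0.04705 = 0.4351 mg/L
(0.4351 mg/L = 0.4351 µg/mL)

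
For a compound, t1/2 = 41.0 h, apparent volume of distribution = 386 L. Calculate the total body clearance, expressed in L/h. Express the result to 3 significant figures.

6.53 L/h

k = ln2 / t½ = 0.693147 / 41.0 = 0.01691 h⁻¹
CL = k × Vd = 0.01691 × 386 = 6.527 L/h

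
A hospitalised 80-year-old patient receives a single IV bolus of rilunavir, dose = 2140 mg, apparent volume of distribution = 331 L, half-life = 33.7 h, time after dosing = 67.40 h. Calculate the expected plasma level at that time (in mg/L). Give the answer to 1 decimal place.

1.6 mg/L

C₀ = Dose / Vd = 2140 / 331 = 6.465 mg/L
k = ln2 / t½ = 0.693147 / 33.7 = 0.02057 h⁻¹
t / t½ = 67.40 / 33.7 = 2 half-lives
C = C₀ × (1/2)^2 = 6.465 × 0.2500 = 1.616 mg/L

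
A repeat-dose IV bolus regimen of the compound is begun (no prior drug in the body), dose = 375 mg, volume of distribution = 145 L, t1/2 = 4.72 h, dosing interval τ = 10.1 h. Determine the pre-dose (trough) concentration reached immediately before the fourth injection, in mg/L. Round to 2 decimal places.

0.75 mg/L

C₀ per dose = Dose / Vd = 375 / 145 = 2.586 mg/L
k = ln2 / t½ = 0.693147 / 4.72 = 0.1469 h⁻¹
Fraction remaining after one interval: r = e^(−kτ) = e^(−0.1469 × 10.1) = 0.2268
Before dose 4, 3 doses have been given (aged 1τ, 2τ, 3τ).
C_trough = C₀ × (r + r² + … + r^3) = C₀ × r(1−r^3)/(1−r)
        = 2.586 × 0.2268 × (1 − 0.01167) / (1 − 0.2268) = 0.7497 mg/L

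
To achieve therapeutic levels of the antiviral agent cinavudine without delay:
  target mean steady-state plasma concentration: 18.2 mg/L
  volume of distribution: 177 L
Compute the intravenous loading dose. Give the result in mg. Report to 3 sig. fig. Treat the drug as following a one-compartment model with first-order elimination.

3220 mg

LD = Css × Vd = 18.2 × 177 = 3221 mg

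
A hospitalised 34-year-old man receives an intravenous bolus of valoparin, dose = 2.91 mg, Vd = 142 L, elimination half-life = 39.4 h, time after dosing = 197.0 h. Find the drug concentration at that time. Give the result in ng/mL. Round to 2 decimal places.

C₀ = Dose / Vd = 2.910 / 142 = 0.02049 mg/L
k = ln2 / t½ = 0.693147 / 39.4 = 0.01759 h⁻¹
t / t½ = 197.0 / 39.4 = 5 half-lives
C = C₀ × (1/2)^5 = 0.02049 × 0.03125 = 0.0006403 mg/L
Convert: 0.0006403 mg/L × 1000 = 0.6403 ng/mL

0.64 ng/mL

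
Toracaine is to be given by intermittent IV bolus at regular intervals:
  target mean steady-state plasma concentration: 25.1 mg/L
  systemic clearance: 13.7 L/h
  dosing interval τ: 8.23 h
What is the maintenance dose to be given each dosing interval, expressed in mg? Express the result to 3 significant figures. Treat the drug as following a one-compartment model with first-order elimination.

At steady state, Dose/τ = Css × CL.
Dose = Css × CL × τ = 25.1 × 13.70 × 8.23 = 2830 mg

2830 mg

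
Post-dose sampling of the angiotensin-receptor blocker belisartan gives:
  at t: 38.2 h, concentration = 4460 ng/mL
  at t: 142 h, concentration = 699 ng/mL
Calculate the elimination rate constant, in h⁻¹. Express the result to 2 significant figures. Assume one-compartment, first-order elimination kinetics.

k = ln(C₁/C₂) / (t₂ − t₁) = ln(4460/699) / (142 − 38.2)
  = 1.853 / 103.8 = 0.01785 h⁻¹

0.018 h⁻¹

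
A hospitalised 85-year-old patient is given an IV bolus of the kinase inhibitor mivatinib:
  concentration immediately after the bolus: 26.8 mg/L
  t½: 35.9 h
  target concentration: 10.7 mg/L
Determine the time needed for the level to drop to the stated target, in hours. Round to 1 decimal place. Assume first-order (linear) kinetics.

47.6 h

k = ln2 / t½ = 0.693147 / 35.9 = 0.01931 h⁻¹
t = ln(C₀ / C) / k = ln(26.80 / 10.7) / 0.01931
  = ln(2.505) / 0.01931 = 0.9183 / 0.01931 = 47.56 h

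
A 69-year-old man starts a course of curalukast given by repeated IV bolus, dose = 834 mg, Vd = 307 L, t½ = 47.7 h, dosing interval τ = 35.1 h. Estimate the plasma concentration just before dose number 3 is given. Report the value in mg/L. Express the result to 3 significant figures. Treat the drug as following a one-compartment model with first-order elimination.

2.61 mg/L

C₀ per dose = Dose / Vd = 834 / 307 = 2.717 mg/L
k = ln2 / t½ = 0.693147 / 47.7 = 0.01453 h⁻¹
Fraction remaining after one interval: r = e^(−kτ) = e^(−0.01453 × 35.1) = 0.6005
Before dose 3, 2 doses have been given (aged 1τ, 2τ).
C_trough = C₀ × (r + r²) = 2.717 × (0.6005 + 0.3606) = 2.611 mg/L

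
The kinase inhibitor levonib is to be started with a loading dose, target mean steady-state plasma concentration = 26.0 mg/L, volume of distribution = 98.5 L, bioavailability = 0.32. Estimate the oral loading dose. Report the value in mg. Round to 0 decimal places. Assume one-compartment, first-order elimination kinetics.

LD = Css × Vd / F = 26.0 × 98.5 / 0.32 = 8003 mg

8003 mg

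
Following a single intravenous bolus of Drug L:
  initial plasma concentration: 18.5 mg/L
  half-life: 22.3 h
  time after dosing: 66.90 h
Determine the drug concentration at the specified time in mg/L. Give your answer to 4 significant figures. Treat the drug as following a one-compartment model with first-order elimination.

2.313 mg/L

k = ln2 / t½ = 0.693147 / 22.3 = 0.03108 h⁻¹
t / t½ = 66.90 / 22.3 = 3 half-lives
C = C₀ × (1/2)^3 = 18.50 × 0.1250 = 2.313 mg/L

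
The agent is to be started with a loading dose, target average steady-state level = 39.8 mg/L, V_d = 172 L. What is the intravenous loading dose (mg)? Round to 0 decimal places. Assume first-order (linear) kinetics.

LD = Css × Vd = 39.8 × 172 = 6846 mg

6846 mg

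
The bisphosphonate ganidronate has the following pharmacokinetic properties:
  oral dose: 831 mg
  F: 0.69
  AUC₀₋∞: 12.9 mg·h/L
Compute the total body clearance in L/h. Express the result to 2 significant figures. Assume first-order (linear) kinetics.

44 L/h

CL = F·Dose / AUC = 0.69 × 831 / 12.9 = 44.45 L/h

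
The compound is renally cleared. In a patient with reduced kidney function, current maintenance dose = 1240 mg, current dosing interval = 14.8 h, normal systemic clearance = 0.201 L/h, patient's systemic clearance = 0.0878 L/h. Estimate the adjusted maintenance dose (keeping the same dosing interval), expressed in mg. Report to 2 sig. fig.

540 mg

To keep the same average steady-state level, dosing rate must scale with clearance.
CL ratio = 0.0878 / 0.201 = 0.4368
New dose (same interval) = 1240 × 0.4368 = 541.6 mg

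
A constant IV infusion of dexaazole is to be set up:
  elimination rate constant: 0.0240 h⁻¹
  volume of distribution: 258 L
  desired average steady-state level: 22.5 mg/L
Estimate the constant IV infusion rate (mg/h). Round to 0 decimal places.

CL = k × Vd = 0.02400 × 258 = 6.192 L/h
At steady state, infusion rate R₀ = Css × CL = 22.5 × 6.192 = 139.3 mg/h

139 mg/h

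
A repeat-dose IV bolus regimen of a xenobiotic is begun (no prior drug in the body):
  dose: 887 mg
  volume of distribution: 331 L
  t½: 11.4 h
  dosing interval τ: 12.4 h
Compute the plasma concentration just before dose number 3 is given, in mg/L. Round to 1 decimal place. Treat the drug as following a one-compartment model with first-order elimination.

1.9 mg/L

C₀ per dose = Dose / Vd = 887 / 331 = 2.680 mg/L
k = ln2 / t½ = 0.693147 / 11.4 = 0.06080 h⁻¹
Fraction remaining after one interval: r = e^(−kτ) = e^(−0.06080 × 12.4) = 0.4705
Before dose 3, 2 doses have been given (aged 1τ, 2τ).
C_trough = C₀ × (r + r²) = 2.680 × (0.4705 + 0.2214) = 1.854 mg/L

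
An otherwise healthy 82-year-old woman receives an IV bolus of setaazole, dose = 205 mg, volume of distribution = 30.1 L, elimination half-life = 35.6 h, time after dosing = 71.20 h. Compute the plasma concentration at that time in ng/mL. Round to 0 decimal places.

1703 ng/mL

C₀ = Dose / Vd = 205.0 / 30.1 = 6.811 mg/L
k = ln2 / t½ = 0.693147 / 35.6 = 0.01947 h⁻¹
t / t½ = 71.20 / 35.6 = 2 half-lives
C = C₀ × (1/2)^2 = 6.811 × 0.2500 = 1.703 mg/L
Convert: 1.703 mg/L × 1000 = 1703 ng/mL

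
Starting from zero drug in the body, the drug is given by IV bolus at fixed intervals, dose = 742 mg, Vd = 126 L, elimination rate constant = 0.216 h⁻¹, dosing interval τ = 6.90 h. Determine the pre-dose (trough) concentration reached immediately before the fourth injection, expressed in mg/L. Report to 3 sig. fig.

1.69 mg/L

C₀ per dose = Dose / Vd = 742 / 126 = 5.889 mg/L
Fraction remaining after one interval: r = e^(−kτ) = e^(−0.2160 × 6.90) = 0.2253
Before dose 4, 3 doses have been given (aged 1τ, 2τ, 3τ).
C_trough = C₀ × (r + r² + … + r^3) = C₀ × r(1−r^3)/(1−r)
        = 5.889 × 0.2253 × (1 − 0.01144) / (1 − 0.2253) = 1.693 mg/L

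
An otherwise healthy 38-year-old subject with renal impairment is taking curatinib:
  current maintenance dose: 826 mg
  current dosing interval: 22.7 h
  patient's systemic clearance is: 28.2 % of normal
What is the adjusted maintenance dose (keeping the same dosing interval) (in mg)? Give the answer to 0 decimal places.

To keep the same average steady-state level, dosing rate must scale with clearance.
CL ratio = 28.2 / 100 = 0.2820
New dose (same interval) = 826 × 0.2820 = 232.9 mg

233 mg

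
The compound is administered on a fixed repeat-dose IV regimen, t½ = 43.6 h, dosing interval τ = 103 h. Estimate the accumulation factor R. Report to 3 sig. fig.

k = ln2 / t½ = 0.693147 / 43.6 = 0.01590 h⁻¹
e^(−kτ) = e^(−0.01590 × 103) = 0.1944
Accumulation ratio R = 1 / (1 − e^(−kτ)) = 1 / (1 − 0.1944) = 1.241

1.24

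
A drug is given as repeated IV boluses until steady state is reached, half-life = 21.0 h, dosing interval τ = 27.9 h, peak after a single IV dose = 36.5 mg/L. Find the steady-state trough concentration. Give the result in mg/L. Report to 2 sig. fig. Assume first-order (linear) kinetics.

k = ln2 / t½ = 0.693147 / 21.0 = 0.03301 h⁻¹
e^(−kτ) = e^(−0.03301 × 27.9) = 0.3981
Accumulation ratio R = 1 / (1 − e^(−kτ)) = 1 / (1 − 0.3981) = 1.661
Steady-state trough = C₀ × R × e^(−kτ) = 36.5 × 1.661 × 0.3981 = 24.14 mg/L

24 mg/L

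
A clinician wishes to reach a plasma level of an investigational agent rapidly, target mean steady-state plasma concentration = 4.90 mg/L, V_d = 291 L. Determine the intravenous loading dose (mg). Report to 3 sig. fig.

LD = Css × Vd = 4.90 × 291 = 1426 mg

1430 mg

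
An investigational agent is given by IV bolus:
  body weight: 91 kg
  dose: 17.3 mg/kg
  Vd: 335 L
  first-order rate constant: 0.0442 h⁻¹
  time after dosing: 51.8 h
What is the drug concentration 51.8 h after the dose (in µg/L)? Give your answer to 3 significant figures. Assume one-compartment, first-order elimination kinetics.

Total dose = 17.3 × 91 = 1574 mg
C₀ = Dose / Vd = 1574 / 335 = 4.699 mg/L
C = C₀ · e^(−k·t) = 4.699 × e^(−0.04420 × 51.8)
  = 4.699 × 0.1013 = 0.4760 mg/L
Convert: 0.4760 mg/L × 1000 = 476.0 µg/L

476 µg/L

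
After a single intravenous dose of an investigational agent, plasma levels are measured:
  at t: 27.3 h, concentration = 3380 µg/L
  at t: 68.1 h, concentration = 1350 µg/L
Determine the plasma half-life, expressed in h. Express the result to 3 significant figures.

k = ln(C₁/C₂) / (t₂ − t₁) = ln(3380/1350) / (68.1 − 27.3)
  = 0.9178 / 40.80 = 0.02250 h⁻¹
t½ = ln2 / k = 0.693147 / 0.02250 = 30.81 h

30.8 h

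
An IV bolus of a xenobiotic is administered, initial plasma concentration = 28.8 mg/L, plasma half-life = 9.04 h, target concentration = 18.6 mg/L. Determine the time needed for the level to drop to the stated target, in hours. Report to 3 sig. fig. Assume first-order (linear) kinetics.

5.70 h

k = ln2 / t½ = 0.693147 / 9.04 = 0.07668 h⁻¹
t = ln(C₀ / C) / k = ln(28.80 / 18.6) / 0.07668
  = ln(1.548) / 0.07668 = 0.4370 / 0.07668 = 5.699 h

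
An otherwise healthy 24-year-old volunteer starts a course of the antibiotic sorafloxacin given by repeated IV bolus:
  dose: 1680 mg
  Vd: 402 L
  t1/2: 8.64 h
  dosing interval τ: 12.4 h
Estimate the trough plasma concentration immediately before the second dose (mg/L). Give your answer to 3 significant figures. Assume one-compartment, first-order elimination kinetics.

1.55 mg/L

C₀ per dose = Dose / Vd = 1680 / 402 = 4.179 mg/L
k = ln2 / t½ = 0.693147 / 8.64 = 0.08023 h⁻¹
Fraction remaining after one interval: r = e^(−kτ) = e^(−0.08023 × 12.4) = 0.3698
Before dose 2, 1 dose has been given (aged 1τ).
C_trough = C₀ × r = 4.179 × 0.3698 = 1.545 mg/L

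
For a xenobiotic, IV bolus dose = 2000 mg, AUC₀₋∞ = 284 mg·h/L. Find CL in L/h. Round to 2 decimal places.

CL = Dose / AUC = 2000 / 284 = 7.042 L/h

7.04 L/h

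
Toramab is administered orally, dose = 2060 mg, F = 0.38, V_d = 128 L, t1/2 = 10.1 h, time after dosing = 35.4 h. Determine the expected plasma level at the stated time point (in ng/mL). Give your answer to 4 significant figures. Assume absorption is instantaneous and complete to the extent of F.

538.7 ng/mL

Amount reaching circulation = F × Dose = 0.38 × 2060 = 782.8 mg
C₀ = F·Dose / Vd = 782.8 / 128 = 6.116 mg/L
k = ln2 / t½ = 0.693147 / 10.1 = 0.06863 h⁻¹
C = C₀ · e^(−k·t) = 6.116 × e^(−0.06863 × 35.4)
  = 6.116 × 0.08808 = 0.5387 mg/L
Convert: 0.5387 mg/L × 1000 = 538.7 ng/mL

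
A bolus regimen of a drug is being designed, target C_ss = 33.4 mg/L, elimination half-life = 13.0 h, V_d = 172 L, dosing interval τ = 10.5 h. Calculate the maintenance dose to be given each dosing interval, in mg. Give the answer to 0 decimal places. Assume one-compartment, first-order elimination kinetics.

3216 mg

k = ln2 / t½ = 0.693147 / 13.0 = 0.05332 h⁻¹
CL = k × Vd = 0.05332 × 172 = 9.171 L/h
At steady state, Dose/τ = Css × CL.
Dose = Css × CL × τ = 33.4 × 9.171 × 10.5 = 3216 mg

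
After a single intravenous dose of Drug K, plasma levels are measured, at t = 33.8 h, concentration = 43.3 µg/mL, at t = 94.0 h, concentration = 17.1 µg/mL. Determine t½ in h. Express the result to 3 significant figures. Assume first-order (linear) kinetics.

k = ln(C₁/C₂) / (t₂ − t₁) = ln(43.3/17.1) / (94.0 − 33.8)
  = 0.9291 / 60.20 = 0.01543 h⁻¹
t½ = ln2 / k = 0.693147 / 0.01543 = 44.92 h

44.9 h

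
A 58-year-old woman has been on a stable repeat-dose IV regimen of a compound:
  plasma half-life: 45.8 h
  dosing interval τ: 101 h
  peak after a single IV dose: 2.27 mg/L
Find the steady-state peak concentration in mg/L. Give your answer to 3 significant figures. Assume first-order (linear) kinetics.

2.90 mg/L

k = ln2 / t½ = 0.693147 / 45.8 = 0.01513 h⁻¹
e^(−kτ) = e^(−0.01513 × 101) = 0.2169
Accumulation ratio R = 1 / (1 − e^(−kτ)) = 1 / (1 − 0.2169) = 1.277
Steady-state peak = C₀ × R = 2.27 × 1.277 = 2.899 mg/L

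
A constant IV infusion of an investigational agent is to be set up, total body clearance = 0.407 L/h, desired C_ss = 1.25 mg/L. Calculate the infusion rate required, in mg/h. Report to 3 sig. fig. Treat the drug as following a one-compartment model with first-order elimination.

0.509 mg/h

At steady state, infusion rate R₀ = Css × CL = 1.25 × 0.4070 = 0.5088 mg/h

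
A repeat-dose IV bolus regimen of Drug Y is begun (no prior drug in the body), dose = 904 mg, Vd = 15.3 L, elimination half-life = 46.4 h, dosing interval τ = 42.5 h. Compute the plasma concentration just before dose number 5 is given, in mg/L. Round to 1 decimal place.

61.4 mg/L

C₀ per dose = Dose / Vd = 904 / 15.3 = 59.08 mg/L
k = ln2 / t½ = 0.693147 / 46.4 = 0.01494 h⁻¹
Fraction remaining after one interval: r = e^(−kτ) = e^(−0.01494 × 42.5) = 0.5300
Before dose 5, 4 doses have been given (aged 1τ, 2τ, 3τ, 4τ).
C_trough = C₀ × (r + r² + … + r^4) = C₀ × r(1−r^4)/(1−r)
        = 59.08 × 0.5300 × (1 − 0.07890) / (1 − 0.5300) = 61.37 mg/L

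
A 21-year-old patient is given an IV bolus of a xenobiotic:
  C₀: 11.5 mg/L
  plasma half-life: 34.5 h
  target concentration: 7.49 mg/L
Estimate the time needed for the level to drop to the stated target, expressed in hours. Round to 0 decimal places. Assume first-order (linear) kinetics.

k = ln2 / t½ = 0.693147 / 34.5 = 0.02009 h⁻¹
t = ln(C₀ / C) / k = ln(11.50 / 7.49) / 0.02009
  = ln(1.535) / 0.02009 = 0.4285 / 0.02009 = 21.33 h

21 h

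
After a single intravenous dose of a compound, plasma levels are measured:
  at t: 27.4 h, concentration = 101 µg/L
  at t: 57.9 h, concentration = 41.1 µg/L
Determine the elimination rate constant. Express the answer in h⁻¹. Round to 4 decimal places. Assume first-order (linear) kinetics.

k = ln(C₁/C₂) / (t₂ − t₁) = ln(101/41.1) / (57.9 − 27.4)
  = 0.8991 / 30.50 = 0.02948 h⁻¹

0.0295 h⁻¹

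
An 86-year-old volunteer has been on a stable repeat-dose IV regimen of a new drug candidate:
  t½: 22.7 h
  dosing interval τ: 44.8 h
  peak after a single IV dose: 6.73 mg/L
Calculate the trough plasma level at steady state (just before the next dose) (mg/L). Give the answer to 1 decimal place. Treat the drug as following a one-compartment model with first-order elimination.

2.3 mg/L

k = ln2 / t½ = 0.693147 / 22.7 = 0.03054 h⁻¹
e^(−kτ) = e^(−0.03054 × 44.8) = 0.2546
Accumulation ratio R = 1 / (1 − e^(−kτ)) = 1 / (1 − 0.2546) = 1.342
Steady-state trough = C₀ × R × e^(−kτ) = 6.73 × 1.342 × 0.2546 = 2.299 mg/L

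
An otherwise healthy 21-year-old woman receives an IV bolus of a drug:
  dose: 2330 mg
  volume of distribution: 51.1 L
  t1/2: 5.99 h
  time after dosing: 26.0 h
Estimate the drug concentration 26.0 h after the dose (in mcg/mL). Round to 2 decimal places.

2.25 mcg/mL

C₀ = Dose / Vd = 2330 / 51.1 = 45.60 mg/L
k = ln2 / t½ = 0.693147 / 5.99 = 0.1157 h⁻¹
C = C₀ · e^(−k·t) = 45.60 × e^(−0.1157 × 26.0)
  = 45.60 × 0.04938 = 2.252 mg/L
(2.252 mg/L = 2.252 mcg/mL)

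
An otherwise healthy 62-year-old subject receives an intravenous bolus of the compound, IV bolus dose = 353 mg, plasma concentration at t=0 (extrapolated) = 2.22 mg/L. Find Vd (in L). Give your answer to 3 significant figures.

159 L

Vd = Dose / C₀ = 353.0 / 2.22 = 159.0 L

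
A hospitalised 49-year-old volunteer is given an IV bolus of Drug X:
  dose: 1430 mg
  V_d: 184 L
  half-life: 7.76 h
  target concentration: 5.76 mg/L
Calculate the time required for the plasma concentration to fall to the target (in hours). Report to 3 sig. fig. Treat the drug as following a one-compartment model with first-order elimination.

C₀ = Dose / Vd = 1430 / 184 = 7.772 mg/L
k = ln2 / t½ = 0.693147 / 7.76 = 0.08932 h⁻¹
t = ln(C₀ / C) / k = ln(7.772 / 5.76) / 0.08932
  = ln(1.349) / 0.08932 = 0.2994 / 0.08932 = 3.352 h

3.35 h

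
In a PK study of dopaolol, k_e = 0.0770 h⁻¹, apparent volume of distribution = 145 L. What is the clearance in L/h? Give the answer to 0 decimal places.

CL = k × Vd = 0.0770 × 145 = 11.17 L/h

11 L/h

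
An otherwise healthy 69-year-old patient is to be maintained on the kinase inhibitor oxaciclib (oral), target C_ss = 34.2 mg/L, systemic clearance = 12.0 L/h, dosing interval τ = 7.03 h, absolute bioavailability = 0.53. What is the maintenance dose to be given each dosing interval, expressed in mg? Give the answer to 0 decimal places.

5444 mg

At steady state, F × (Dose/τ) = Css × CL.
Dose = Css × CL × τ / F = 34.2 × 12.00 × 7.03 / 0.53 = 5444 mg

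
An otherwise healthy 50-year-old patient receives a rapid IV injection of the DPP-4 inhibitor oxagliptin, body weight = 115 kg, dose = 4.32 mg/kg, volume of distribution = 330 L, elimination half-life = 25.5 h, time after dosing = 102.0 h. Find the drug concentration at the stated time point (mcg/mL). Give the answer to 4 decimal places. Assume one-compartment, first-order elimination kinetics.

Total dose = 4.32 × 115 = 496.8 mg
C₀ = Dose / Vd = 496.8 / 330 = 1.505 mg/L
k = ln2 / t½ = 0.693147 / 25.5 = 0.02718 h⁻¹
t / t½ = 102.0 / 25.5 = 4 half-lives
C = C₀ × (1/2)^4 = 1.505 × 0.06250 = 0.09406 mg/L
(0.09406 mg/L = 0.09406 mcg/mL)

0.0941 mcg/mL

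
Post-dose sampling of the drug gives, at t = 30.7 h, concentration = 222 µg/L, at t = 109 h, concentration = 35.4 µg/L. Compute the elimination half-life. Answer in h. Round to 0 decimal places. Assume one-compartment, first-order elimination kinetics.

30 h

k = ln(C₁/C₂) / (t₂ − t₁) = ln(222/35.4) / (109 − 30.7)
  = 1.836 / 78.30 = 0.02345 h⁻¹
t½ = ln2 / k = 0.693147 / 0.02345 = 29.56 h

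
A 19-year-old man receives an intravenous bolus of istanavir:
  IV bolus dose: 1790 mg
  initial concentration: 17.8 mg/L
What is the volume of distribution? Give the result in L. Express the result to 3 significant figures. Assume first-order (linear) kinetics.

101 L

Vd = Dose / C₀ = 1790 / 17.8 = 100.6 L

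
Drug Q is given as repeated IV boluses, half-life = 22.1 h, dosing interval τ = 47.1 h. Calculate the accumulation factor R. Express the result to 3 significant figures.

1.30

k = ln2 / t½ = 0.693147 / 22.1 = 0.03136 h⁻¹
e^(−kτ) = e^(−0.03136 × 47.1) = 0.2283
Accumulation ratio R = 1 / (1 − e^(−kτ)) = 1 / (1 − 0.2283) = 1.296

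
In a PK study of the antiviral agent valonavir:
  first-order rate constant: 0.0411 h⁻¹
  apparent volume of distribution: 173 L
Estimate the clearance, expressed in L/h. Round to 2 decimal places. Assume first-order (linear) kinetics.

CL = k × Vd = 0.0411 × 173 = 7.110 L/h

7.11 L/h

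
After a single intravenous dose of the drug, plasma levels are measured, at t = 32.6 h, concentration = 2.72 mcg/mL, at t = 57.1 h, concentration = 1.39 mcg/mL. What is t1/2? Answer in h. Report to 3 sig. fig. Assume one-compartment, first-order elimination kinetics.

k = ln(C₁/C₂) / (t₂ − t₁) = ln(2.72/1.39) / (57.1 − 32.6)
  = 0.6713 / 24.50 = 0.02740 h⁻¹
t½ = ln2 / k = 0.693147 / 0.02740 = 25.30 h

25.3 h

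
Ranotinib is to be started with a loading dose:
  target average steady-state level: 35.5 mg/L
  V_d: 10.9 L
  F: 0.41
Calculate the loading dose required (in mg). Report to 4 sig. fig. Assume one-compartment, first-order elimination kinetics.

943.8 mg

LD = Css × Vd / F = 35.5 × 10.9 / 0.41 = 943.8 mg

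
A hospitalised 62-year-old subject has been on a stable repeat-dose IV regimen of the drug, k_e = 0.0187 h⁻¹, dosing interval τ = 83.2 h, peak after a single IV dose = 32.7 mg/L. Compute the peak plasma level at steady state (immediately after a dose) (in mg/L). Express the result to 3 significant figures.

e^(−kτ) = e^(−0.01870 × 83.2) = 0.2110
Accumulation ratio R = 1 / (1 − e^(−kτ)) = 1 / (1 − 0.2110) = 1.267
Steady-state peak = C₀ × R = 32.7 × 1.267 = 41.43 mg/L

41.4 mg/L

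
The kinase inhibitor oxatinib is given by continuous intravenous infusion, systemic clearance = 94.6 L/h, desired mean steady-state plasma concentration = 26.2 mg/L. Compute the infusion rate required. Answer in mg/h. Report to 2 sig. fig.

2500 mg/h

At steady state, infusion rate R₀ = Css × CL = 26.2 × 94.60 = 2479 mg/h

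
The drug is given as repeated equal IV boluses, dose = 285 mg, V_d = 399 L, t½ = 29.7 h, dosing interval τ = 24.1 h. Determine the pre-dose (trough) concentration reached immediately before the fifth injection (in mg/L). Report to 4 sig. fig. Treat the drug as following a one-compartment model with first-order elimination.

0.8464 mg/L

C₀ per dose = Dose / Vd = 285 / 399 = 0.7143 mg/L
k = ln2 / t½ = 0.693147 / 29.7 = 0.02334 h⁻¹
Fraction remaining after one interval: r = e^(−kτ) = e^(−0.02334 × 24.1) = 0.5698
Before dose 5, 4 doses have been given (aged 1τ, 2τ, 3τ, 4τ).
C_trough = C₀ × (r + r² + … + r^4) = C₀ × r(1−r^4)/(1−r)
        = 0.7143 × 0.5698 × (1 − 0.1054) / (1 − 0.5698) = 0.8464 mg/L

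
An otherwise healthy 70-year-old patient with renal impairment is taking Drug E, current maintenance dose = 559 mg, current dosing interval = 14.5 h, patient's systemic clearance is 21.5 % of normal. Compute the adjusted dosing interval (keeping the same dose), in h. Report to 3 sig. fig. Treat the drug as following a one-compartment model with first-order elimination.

67.4 h

To keep the same average steady-state level, dosing rate must scale with clearance.
CL ratio = 21.5 / 100 = 0.2150
New interval (same dose) = 14.5 / 0.2150 = 67.44 h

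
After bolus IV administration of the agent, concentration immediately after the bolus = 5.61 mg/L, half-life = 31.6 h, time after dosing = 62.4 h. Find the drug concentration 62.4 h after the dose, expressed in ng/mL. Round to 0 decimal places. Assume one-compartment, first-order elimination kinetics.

1427 ng/mL

k = ln2 / t½ = 0.693147 / 31.6 = 0.02194 h⁻¹
C = C₀ · e^(−k·t) = 5.610 × e^(−0.02194 × 62.4)
  = 5.610 × 0.2543 = 1.427 mg/L
Convert: 1.427 mg/L × 1000 = 1427 ng/mL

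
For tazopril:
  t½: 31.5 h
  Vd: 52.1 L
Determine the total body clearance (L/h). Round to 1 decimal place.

k = ln2 / t½ = 0.693147 / 31.5 = 0.02200 h⁻¹
CL = k × Vd = 0.02200 × 52.1 = 1.146 L/h

1.1 L/h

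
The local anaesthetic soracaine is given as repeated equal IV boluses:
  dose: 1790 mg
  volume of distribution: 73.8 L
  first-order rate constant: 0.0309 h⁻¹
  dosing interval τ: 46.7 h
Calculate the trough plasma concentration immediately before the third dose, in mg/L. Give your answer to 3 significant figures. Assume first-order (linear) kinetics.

C₀ per dose = Dose / Vd = 1790 / 73.8 = 24.25 mg/L
Fraction remaining after one interval: r = e^(−kτ) = e^(−0.03090 × 46.7) = 0.2362
Before dose 3, 2 doses have been given (aged 1τ, 2τ).
C_trough = C₀ × (r + r²) = 24.25 × (0.2362 + 0.05579) = 7.081 mg/L

7.08 mg/L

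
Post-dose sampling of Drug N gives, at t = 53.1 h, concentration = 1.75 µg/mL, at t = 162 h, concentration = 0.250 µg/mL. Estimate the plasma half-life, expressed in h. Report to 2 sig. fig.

k = ln(C₁/C₂) / (t₂ − t₁) = ln(1.75/0.250) / (162 − 53.1)
  = 1.946 / 108.9 = 0.01787 h⁻¹
t½ = ln2 / k = 0.693147 / 0.01787 = 38.79 h

39 h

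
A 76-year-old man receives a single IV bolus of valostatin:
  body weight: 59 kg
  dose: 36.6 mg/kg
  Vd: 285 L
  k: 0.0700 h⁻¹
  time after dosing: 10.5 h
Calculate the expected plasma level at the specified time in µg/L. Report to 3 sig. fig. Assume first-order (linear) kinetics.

Total dose = 36.6 × 59 = 2159 mg
C₀ = Dose / Vd = 2159 / 285 = 7.575 mg/L
C = C₀ · e^(−k·t) = 7.575 × e^(−0.07000 × 10.5)
  = 7.575 × 0.4795 = 3.632 mg/L
Convert: 3.632 mg/L × 1000 = 3632 µg/L

3630 µg/L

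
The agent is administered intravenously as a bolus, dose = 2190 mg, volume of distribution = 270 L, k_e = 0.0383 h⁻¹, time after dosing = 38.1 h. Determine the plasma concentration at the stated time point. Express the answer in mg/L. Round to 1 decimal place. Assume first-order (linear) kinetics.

C₀ = Dose / Vd = 2190 / 270 = 8.111 mg/L
C = C₀ · e^(−k·t) = 8.111 × e^(−0.03830 × 38.1)
  = 8.111 × 0.2324 = 1.885 mg/L

1.9 mg/L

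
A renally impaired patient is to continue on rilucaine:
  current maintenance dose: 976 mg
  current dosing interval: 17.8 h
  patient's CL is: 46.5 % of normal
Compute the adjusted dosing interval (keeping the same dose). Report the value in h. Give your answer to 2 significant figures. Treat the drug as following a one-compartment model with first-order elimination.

38 h

To keep the same average steady-state level, dosing rate must scale with clearance.
CL ratio = 46.5 / 100 = 0.4650
New interval (same dose) = 17.8 / 0.4650 = 38.28 h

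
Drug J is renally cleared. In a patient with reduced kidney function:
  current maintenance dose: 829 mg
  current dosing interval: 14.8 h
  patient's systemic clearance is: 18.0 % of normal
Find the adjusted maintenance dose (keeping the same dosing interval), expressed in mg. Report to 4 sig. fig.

To keep the same average steady-state level, dosing rate must scale with clearance.
CL ratio = 18.0 / 100 = 0.1800
New dose (same interval) = 829 × 0.1800 = 149.2 mg

149.2 mg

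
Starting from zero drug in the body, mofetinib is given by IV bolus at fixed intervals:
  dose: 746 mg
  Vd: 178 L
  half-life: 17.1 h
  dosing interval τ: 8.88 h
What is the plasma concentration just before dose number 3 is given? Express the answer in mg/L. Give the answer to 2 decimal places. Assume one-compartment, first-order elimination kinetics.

C₀ per dose = Dose / Vd = 746 / 178 = 4.191 mg/L
k = ln2 / t½ = 0.693147 / 17.1 = 0.04053 h⁻¹
Fraction remaining after one interval: r = e^(−kτ) = e^(−0.04053 × 8.88) = 0.6977
Before dose 3, 2 doses have been given (aged 1τ, 2τ).
C_trough = C₀ × (r + r²) = 4.191 × (0.6977 + 0.4868) = 4.964 mg/L

4.96 mg/L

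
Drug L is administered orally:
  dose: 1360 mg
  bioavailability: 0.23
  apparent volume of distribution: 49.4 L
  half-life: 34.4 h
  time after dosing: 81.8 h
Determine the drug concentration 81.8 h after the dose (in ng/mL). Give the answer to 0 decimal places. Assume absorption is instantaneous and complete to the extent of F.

1218 ng/mL

Amount reaching circulation = F × Dose = 0.23 × 1360 = 312.8 mg
C₀ = F·Dose / Vd = 312.8 / 49.4 = 6.332 mg/L
k = ln2 / t½ = 0.693147 / 34.4 = 0.02015 h⁻¹
C = C₀ · e^(−k·t) = 6.332 × e^(−0.02015 × 81.8)
  = 6.332 × 0.1924 = 1.218 mg/L
Convert: 1.218 mg/L × 1000 = 1218 ng/mL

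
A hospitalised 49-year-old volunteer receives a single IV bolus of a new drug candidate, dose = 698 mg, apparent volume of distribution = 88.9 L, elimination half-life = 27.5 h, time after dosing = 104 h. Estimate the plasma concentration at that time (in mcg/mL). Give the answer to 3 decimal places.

C₀ = Dose / Vd = 698.0 / 88.9 = 7.852 mg/L
k = ln2 / t½ = 0.693147 / 27.5 = 0.02521 h⁻¹
C = C₀ · e^(−k·t) = 7.852 × e^(−0.02521 × 104)
  = 7.852 × 0.07267 = 0.5706 mg/L
(0.5706 mg/L = 0.5706 mcg/mL)

0.571 mcg/mL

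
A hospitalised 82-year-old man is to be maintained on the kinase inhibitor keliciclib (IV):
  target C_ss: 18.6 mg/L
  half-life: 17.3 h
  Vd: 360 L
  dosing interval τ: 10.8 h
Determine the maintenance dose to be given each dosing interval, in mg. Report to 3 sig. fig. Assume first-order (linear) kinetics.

k = ln2 / t½ = 0.693147 / 17.3 = 0.04007 h⁻¹
CL = k × Vd = 0.04007 × 360 = 14.43 L/h
At steady state, Dose/τ = Css × CL.
Dose = Css × CL × τ = 18.6 × 14.43 × 10.8 = 2899 mg

2900 mg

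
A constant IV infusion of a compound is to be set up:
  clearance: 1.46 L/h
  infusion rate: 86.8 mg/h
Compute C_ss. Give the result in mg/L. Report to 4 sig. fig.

At steady state Css = R₀ / CL = 86.8 / 1.460 = 59.45 mg/L

59.45 mg/L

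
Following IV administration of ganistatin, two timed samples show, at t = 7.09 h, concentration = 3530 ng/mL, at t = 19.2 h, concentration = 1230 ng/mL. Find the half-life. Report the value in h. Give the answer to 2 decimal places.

7.96 h

k = ln(C₁/C₂) / (t₂ − t₁) = ln(3530/1230) / (19.2 − 7.09)
  = 1.054 / 12.11 = 0.08704 h⁻¹
t½ = ln2 / k = 0.693147 / 0.08704 = 7.964 h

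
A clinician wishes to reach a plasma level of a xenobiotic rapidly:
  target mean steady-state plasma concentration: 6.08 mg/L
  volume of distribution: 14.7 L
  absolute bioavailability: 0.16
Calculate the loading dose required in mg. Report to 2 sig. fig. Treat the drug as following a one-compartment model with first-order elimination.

LD = Css × Vd / F = 6.08 × 14.7 / 0.16 = 558.6 mg

560 mg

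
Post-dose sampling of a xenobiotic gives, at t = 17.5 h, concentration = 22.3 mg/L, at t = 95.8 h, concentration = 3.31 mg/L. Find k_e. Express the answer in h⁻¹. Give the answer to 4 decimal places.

k = ln(C₁/C₂) / (t₂ − t₁) = ln(22.3/3.31) / (95.8 − 17.5)
  = 1.908 / 78.30 = 0.02437 h⁻¹

0.0244 h⁻¹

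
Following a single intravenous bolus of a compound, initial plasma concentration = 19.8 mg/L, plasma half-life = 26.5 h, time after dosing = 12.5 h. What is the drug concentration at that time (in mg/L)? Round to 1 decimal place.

14.3 mg/L

k = ln2 / t½ = 0.693147 / 26.5 = 0.02616 h⁻¹
C = C₀ · e^(−k·t) = 19.80 × e^(−0.02616 × 12.5)
  = 19.80 × 0.7211 = 14.28 mg/L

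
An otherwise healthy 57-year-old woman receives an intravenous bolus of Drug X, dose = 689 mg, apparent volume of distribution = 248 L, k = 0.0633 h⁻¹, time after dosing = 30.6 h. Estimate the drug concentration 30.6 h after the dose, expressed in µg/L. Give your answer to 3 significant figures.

400 µg/L

C₀ = Dose / Vd = 689.0 / 248 = 2.778 mg/L
C = C₀ · e^(−k·t) = 2.778 × e^(−0.06330 × 30.6)
  = 2.778 × 0.1441 = 0.4003 mg/L
Convert: 0.4003 mg/L × 1000 = 400.3 µg/L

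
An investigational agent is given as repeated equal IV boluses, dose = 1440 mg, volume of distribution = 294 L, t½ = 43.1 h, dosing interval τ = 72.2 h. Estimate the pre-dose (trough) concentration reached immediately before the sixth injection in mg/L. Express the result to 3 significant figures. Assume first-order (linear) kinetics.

2.23 mg/L

C₀ per dose = Dose / Vd = 1440 / 294 = 4.898 mg/L
k = ln2 / t½ = 0.693147 / 43.1 = 0.01608 h⁻¹
Fraction remaining after one interval: r = e^(−kτ) = e^(−0.01608 × 72.2) = 0.3132
Before dose 6, 5 doses have been given (aged 1τ, 2τ, 3τ, 4τ, 5τ).
C_trough = C₀ × (r + r² + … + r^5) = C₀ × r(1−r^5)/(1−r)
        = 4.898 × 0.3132 × (1 − 0.003014) / (1 − 0.3132) = 2.227 mg/L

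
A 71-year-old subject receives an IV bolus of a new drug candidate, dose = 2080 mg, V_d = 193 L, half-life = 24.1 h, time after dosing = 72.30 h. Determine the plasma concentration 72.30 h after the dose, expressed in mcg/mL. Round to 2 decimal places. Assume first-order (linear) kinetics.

C₀ = Dose / Vd = 2080 / 193 = 10.78 mg/L
k = ln2 / t½ = 0.693147 / 24.1 = 0.02876 h⁻¹
t / t½ = 72.30 / 24.1 = 3 half-lives
C = C₀ × (1/2)^3 = 10.78 × 0.1250 = 1.348 mg/L
(1.348 mg/L = 1.348 mcg/mL)

1.35 mcg/mL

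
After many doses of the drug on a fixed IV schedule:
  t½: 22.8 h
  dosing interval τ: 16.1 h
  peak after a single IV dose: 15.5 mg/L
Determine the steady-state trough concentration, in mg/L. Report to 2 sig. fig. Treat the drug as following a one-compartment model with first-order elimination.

k = ln2 / t½ = 0.693147 / 22.8 = 0.03040 h⁻¹
e^(−kτ) = e^(−0.03040 × 16.1) = 0.6130
Accumulation ratio R = 1 / (1 − e^(−kτ)) = 1 / (1 − 0.6130) = 2.584
Steady-state trough = C₀ × R × e^(−kτ) = 15.5 × 2.584 × 0.6130 = 24.55 mg/L

25 mg/L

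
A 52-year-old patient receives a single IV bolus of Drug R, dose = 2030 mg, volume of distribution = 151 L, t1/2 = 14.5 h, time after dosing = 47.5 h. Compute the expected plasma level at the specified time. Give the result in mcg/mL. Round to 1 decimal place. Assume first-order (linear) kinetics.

C₀ = Dose / Vd = 2030 / 151 = 13.44 mg/L
k = ln2 / t½ = 0.693147 / 14.5 = 0.04780 h⁻¹
C = C₀ · e^(−k·t) = 13.44 × e^(−0.04780 × 47.5)
  = 13.44 × 0.1033 = 1.388 mg/L
(1.388 mg/L = 1.388 mcg/mL)

1.4 mcg/mL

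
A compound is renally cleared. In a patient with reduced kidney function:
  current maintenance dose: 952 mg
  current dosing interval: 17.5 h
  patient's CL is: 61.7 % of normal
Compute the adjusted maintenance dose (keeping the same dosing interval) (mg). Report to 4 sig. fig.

To keep the same average steady-state level, dosing rate must scale with clearance.
CL ratio = 61.7 / 100 = 0.6170
New dose (same interval) = 952 × 0.6170 = 587.4 mg

587.4 mg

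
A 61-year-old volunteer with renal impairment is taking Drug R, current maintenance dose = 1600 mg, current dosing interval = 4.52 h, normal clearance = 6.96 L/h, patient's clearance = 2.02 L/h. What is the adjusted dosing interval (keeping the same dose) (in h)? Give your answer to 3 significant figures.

15.6 h

To keep the same average steady-state level, dosing rate must scale with clearance.
CL ratio = 2.02 / 6.96 = 0.2902
New interval (same dose) = 4.52 / 0.2902 = 15.58 h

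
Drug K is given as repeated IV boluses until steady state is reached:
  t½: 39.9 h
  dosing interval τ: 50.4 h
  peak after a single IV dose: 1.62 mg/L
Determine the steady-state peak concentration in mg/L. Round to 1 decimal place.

2.8 mg/L

k = ln2 / t½ = 0.693147 / 39.9 = 0.01737 h⁻¹
e^(−kτ) = e^(−0.01737 × 50.4) = 0.4167
Accumulation ratio R = 1 / (1 − e^(−kτ)) = 1 / (1 − 0.4167) = 1.714
Steady-state peak = C₀ × R = 1.62 × 1.714 = 2.777 mg/L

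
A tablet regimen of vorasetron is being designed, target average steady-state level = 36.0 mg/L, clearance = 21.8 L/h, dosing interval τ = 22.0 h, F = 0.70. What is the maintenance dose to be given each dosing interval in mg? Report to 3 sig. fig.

24700 mg

At steady state, F × (Dose/τ) = Css × CL.
Dose = Css × CL × τ / F = 36.0 × 21.80 × 22.0 / 0.70 = 24670 mg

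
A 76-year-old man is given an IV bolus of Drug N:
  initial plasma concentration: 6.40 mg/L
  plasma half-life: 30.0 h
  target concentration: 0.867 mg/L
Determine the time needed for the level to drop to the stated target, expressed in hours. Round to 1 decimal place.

86.5 h

k = ln2 / t½ = 0.693147 / 30.0 = 0.02310 h⁻¹
t = ln(C₀ / C) / k = ln(6.400 / 0.867) / 0.02310
  = ln(7.382) / 0.02310 = 1.999 / 0.02310 = 86.54 h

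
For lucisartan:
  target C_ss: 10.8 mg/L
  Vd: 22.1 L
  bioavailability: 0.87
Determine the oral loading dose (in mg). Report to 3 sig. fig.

LD = Css × Vd / F = 10.8 × 22.1 / 0.87 = 274.3 mg

274 mg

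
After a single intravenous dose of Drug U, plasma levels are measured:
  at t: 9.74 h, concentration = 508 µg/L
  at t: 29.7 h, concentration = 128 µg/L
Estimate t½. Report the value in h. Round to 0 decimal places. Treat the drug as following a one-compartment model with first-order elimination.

k = ln(C₁/C₂) / (t₂ − t₁) = ln(508/128) / (29.7 − 9.74)
  = 1.378 / 19.96 = 0.06904 h⁻¹
t½ = ln2 / k = 0.693147 / 0.06904 = 10.04 h

10 h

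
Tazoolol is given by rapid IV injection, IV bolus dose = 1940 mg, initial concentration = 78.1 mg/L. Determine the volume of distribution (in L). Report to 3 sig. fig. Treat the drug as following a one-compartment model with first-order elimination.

Vd = Dose / C₀ = 1940 / 78.1 = 24.84 L

24.8 L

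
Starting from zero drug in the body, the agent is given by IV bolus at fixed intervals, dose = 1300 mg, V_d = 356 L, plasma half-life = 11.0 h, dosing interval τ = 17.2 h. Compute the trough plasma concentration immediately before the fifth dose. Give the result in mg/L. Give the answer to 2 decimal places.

C₀ per dose = Dose / Vd = 1300 / 356 = 3.652 mg/L
k = ln2 / t½ = 0.693147 / 11.0 = 0.06301 h⁻¹
Fraction remaining after one interval: r = e^(−kτ) = e^(−0.06301 × 17.2) = 0.3383
Before dose 5, 4 doses have been given (aged 1τ, 2τ, 3τ, 4τ).
C_trough = C₀ × (r + r² + … + r^4) = C₀ × r(1−r^4)/(1−r)
        = 3.652 × 0.3383 × (1 − 0.01310) / (1 − 0.3383) = 1.843 mg/L

1.84 mg/L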